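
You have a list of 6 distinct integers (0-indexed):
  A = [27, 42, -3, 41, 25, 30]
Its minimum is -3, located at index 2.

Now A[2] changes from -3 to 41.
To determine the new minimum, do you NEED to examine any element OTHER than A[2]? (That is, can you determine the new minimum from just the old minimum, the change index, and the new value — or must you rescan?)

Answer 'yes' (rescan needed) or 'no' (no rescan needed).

Old min = -3 at index 2
Change at index 2: -3 -> 41
Index 2 WAS the min and new value 41 > old min -3. Must rescan other elements to find the new min.
Needs rescan: yes

Answer: yes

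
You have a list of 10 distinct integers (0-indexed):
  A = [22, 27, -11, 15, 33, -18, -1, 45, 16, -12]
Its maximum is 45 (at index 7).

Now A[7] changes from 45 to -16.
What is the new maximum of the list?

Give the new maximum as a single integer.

Old max = 45 (at index 7)
Change: A[7] 45 -> -16
Changed element WAS the max -> may need rescan.
  Max of remaining elements: 33
  New max = max(-16, 33) = 33

Answer: 33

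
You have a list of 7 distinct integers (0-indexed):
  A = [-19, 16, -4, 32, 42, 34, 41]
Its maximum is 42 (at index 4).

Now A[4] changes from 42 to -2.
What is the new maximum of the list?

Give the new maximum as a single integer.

Answer: 41

Derivation:
Old max = 42 (at index 4)
Change: A[4] 42 -> -2
Changed element WAS the max -> may need rescan.
  Max of remaining elements: 41
  New max = max(-2, 41) = 41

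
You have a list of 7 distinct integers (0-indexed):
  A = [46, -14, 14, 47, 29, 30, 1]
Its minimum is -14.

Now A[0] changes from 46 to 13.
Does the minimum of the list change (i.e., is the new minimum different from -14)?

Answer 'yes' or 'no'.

Answer: no

Derivation:
Old min = -14
Change: A[0] 46 -> 13
Changed element was NOT the min; min changes only if 13 < -14.
New min = -14; changed? no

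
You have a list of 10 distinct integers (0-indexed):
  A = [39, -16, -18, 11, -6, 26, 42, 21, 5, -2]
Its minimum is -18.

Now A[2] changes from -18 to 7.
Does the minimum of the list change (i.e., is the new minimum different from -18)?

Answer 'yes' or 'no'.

Old min = -18
Change: A[2] -18 -> 7
Changed element was the min; new min must be rechecked.
New min = -16; changed? yes

Answer: yes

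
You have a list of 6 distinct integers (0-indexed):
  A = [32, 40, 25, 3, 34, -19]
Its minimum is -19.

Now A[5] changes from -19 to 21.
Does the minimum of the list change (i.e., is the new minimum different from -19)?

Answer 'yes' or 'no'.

Old min = -19
Change: A[5] -19 -> 21
Changed element was the min; new min must be rechecked.
New min = 3; changed? yes

Answer: yes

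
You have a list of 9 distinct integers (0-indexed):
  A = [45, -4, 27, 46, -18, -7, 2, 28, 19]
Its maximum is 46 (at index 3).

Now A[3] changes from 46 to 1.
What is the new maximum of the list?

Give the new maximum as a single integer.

Answer: 45

Derivation:
Old max = 46 (at index 3)
Change: A[3] 46 -> 1
Changed element WAS the max -> may need rescan.
  Max of remaining elements: 45
  New max = max(1, 45) = 45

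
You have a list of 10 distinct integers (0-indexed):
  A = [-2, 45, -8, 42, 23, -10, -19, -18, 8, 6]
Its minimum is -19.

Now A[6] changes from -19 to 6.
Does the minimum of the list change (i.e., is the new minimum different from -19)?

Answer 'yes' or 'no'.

Old min = -19
Change: A[6] -19 -> 6
Changed element was the min; new min must be rechecked.
New min = -18; changed? yes

Answer: yes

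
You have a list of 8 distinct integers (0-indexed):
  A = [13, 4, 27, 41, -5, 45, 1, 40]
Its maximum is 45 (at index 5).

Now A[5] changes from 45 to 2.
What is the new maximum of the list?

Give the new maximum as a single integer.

Answer: 41

Derivation:
Old max = 45 (at index 5)
Change: A[5] 45 -> 2
Changed element WAS the max -> may need rescan.
  Max of remaining elements: 41
  New max = max(2, 41) = 41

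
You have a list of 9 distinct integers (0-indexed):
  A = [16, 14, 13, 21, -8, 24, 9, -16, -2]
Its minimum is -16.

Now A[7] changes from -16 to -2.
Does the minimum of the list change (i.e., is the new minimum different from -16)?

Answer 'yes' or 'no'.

Old min = -16
Change: A[7] -16 -> -2
Changed element was the min; new min must be rechecked.
New min = -8; changed? yes

Answer: yes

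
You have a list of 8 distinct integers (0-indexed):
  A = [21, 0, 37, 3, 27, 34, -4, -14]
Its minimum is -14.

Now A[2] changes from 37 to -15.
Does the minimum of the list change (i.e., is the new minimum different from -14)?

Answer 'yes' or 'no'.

Old min = -14
Change: A[2] 37 -> -15
Changed element was NOT the min; min changes only if -15 < -14.
New min = -15; changed? yes

Answer: yes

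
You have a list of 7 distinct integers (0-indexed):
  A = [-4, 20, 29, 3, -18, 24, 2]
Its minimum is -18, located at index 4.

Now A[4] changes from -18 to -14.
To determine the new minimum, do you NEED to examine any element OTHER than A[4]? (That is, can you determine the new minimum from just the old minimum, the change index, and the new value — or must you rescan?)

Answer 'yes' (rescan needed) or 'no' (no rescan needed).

Answer: yes

Derivation:
Old min = -18 at index 4
Change at index 4: -18 -> -14
Index 4 WAS the min and new value -14 > old min -18. Must rescan other elements to find the new min.
Needs rescan: yes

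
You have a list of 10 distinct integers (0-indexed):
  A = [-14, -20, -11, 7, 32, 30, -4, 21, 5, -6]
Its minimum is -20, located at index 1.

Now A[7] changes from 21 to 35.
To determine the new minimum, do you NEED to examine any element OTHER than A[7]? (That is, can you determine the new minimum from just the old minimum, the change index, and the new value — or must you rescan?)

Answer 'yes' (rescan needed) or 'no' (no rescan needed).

Answer: no

Derivation:
Old min = -20 at index 1
Change at index 7: 21 -> 35
Index 7 was NOT the min. New min = min(-20, 35). No rescan of other elements needed.
Needs rescan: no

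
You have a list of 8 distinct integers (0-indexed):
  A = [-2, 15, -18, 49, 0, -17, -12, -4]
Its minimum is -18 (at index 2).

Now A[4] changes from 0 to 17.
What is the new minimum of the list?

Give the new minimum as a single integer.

Old min = -18 (at index 2)
Change: A[4] 0 -> 17
Changed element was NOT the old min.
  New min = min(old_min, new_val) = min(-18, 17) = -18

Answer: -18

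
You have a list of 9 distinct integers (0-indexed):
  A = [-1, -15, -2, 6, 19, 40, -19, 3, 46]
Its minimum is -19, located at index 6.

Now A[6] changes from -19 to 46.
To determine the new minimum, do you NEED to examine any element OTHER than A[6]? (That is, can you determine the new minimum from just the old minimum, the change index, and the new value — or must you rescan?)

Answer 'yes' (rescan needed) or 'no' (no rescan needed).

Old min = -19 at index 6
Change at index 6: -19 -> 46
Index 6 WAS the min and new value 46 > old min -19. Must rescan other elements to find the new min.
Needs rescan: yes

Answer: yes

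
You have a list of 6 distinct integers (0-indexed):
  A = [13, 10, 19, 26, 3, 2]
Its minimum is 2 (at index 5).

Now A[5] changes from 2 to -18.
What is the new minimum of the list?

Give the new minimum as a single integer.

Old min = 2 (at index 5)
Change: A[5] 2 -> -18
Changed element WAS the min. Need to check: is -18 still <= all others?
  Min of remaining elements: 3
  New min = min(-18, 3) = -18

Answer: -18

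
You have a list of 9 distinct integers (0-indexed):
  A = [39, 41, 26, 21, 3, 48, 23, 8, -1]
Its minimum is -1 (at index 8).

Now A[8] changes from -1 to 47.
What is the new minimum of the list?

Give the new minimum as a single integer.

Old min = -1 (at index 8)
Change: A[8] -1 -> 47
Changed element WAS the min. Need to check: is 47 still <= all others?
  Min of remaining elements: 3
  New min = min(47, 3) = 3

Answer: 3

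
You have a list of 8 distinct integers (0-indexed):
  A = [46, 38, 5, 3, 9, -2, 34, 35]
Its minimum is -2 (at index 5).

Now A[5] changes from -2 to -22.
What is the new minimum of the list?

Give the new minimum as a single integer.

Answer: -22

Derivation:
Old min = -2 (at index 5)
Change: A[5] -2 -> -22
Changed element WAS the min. Need to check: is -22 still <= all others?
  Min of remaining elements: 3
  New min = min(-22, 3) = -22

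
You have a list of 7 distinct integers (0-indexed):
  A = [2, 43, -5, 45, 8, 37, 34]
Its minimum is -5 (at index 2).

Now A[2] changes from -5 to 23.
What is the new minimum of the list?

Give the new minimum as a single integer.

Answer: 2

Derivation:
Old min = -5 (at index 2)
Change: A[2] -5 -> 23
Changed element WAS the min. Need to check: is 23 still <= all others?
  Min of remaining elements: 2
  New min = min(23, 2) = 2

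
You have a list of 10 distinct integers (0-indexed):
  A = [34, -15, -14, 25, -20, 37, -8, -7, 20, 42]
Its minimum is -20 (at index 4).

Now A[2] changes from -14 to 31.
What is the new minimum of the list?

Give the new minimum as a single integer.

Answer: -20

Derivation:
Old min = -20 (at index 4)
Change: A[2] -14 -> 31
Changed element was NOT the old min.
  New min = min(old_min, new_val) = min(-20, 31) = -20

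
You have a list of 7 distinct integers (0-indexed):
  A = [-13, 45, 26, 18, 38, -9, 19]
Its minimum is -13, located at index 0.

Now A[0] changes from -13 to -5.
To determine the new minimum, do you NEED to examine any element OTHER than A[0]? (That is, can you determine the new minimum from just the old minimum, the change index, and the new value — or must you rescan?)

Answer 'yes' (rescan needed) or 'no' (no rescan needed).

Old min = -13 at index 0
Change at index 0: -13 -> -5
Index 0 WAS the min and new value -5 > old min -13. Must rescan other elements to find the new min.
Needs rescan: yes

Answer: yes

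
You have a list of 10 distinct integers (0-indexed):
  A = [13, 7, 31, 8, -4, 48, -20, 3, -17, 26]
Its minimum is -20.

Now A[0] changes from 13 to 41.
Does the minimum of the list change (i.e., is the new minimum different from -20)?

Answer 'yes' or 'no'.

Answer: no

Derivation:
Old min = -20
Change: A[0] 13 -> 41
Changed element was NOT the min; min changes only if 41 < -20.
New min = -20; changed? no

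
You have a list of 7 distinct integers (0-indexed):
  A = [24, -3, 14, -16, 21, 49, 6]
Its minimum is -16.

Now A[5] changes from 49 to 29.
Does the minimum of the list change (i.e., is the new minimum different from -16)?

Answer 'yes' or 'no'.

Old min = -16
Change: A[5] 49 -> 29
Changed element was NOT the min; min changes only if 29 < -16.
New min = -16; changed? no

Answer: no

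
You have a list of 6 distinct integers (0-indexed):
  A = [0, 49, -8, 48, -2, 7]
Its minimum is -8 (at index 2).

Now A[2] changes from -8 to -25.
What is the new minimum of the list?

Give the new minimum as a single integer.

Old min = -8 (at index 2)
Change: A[2] -8 -> -25
Changed element WAS the min. Need to check: is -25 still <= all others?
  Min of remaining elements: -2
  New min = min(-25, -2) = -25

Answer: -25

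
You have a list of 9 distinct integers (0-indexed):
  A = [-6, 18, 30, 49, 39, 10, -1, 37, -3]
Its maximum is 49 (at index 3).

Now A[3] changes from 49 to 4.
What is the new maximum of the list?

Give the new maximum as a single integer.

Answer: 39

Derivation:
Old max = 49 (at index 3)
Change: A[3] 49 -> 4
Changed element WAS the max -> may need rescan.
  Max of remaining elements: 39
  New max = max(4, 39) = 39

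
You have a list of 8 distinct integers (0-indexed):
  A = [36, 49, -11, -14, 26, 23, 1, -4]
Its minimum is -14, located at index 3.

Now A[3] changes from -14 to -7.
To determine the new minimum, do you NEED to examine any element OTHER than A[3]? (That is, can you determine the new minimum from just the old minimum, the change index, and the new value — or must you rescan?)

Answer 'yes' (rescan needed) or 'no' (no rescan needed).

Old min = -14 at index 3
Change at index 3: -14 -> -7
Index 3 WAS the min and new value -7 > old min -14. Must rescan other elements to find the new min.
Needs rescan: yes

Answer: yes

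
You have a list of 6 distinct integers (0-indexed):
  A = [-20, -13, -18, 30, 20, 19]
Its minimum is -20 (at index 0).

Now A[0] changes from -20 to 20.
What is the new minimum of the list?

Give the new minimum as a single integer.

Old min = -20 (at index 0)
Change: A[0] -20 -> 20
Changed element WAS the min. Need to check: is 20 still <= all others?
  Min of remaining elements: -18
  New min = min(20, -18) = -18

Answer: -18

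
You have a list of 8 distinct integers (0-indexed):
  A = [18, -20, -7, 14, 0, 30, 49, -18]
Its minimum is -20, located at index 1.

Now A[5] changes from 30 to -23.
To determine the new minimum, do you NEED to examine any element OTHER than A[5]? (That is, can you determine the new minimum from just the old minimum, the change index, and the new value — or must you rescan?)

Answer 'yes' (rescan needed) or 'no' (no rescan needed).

Answer: no

Derivation:
Old min = -20 at index 1
Change at index 5: 30 -> -23
Index 5 was NOT the min. New min = min(-20, -23). No rescan of other elements needed.
Needs rescan: no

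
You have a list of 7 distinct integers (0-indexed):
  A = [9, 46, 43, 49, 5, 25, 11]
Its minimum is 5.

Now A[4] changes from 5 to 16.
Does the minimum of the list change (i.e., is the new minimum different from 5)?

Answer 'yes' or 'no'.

Answer: yes

Derivation:
Old min = 5
Change: A[4] 5 -> 16
Changed element was the min; new min must be rechecked.
New min = 9; changed? yes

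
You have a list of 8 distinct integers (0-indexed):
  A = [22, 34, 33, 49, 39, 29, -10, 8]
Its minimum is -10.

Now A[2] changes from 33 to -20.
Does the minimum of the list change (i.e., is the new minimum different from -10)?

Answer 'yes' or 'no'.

Old min = -10
Change: A[2] 33 -> -20
Changed element was NOT the min; min changes only if -20 < -10.
New min = -20; changed? yes

Answer: yes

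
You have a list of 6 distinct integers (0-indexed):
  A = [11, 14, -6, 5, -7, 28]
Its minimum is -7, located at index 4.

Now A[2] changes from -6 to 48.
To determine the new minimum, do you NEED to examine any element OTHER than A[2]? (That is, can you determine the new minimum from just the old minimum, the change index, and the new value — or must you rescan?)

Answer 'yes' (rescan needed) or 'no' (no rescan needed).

Answer: no

Derivation:
Old min = -7 at index 4
Change at index 2: -6 -> 48
Index 2 was NOT the min. New min = min(-7, 48). No rescan of other elements needed.
Needs rescan: no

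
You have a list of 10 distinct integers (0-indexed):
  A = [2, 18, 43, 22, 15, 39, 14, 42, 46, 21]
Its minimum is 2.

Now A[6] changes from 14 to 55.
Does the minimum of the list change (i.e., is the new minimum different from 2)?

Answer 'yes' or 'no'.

Old min = 2
Change: A[6] 14 -> 55
Changed element was NOT the min; min changes only if 55 < 2.
New min = 2; changed? no

Answer: no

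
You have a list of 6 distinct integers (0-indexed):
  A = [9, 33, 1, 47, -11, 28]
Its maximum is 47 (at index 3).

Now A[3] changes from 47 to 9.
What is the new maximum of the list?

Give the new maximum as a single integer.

Answer: 33

Derivation:
Old max = 47 (at index 3)
Change: A[3] 47 -> 9
Changed element WAS the max -> may need rescan.
  Max of remaining elements: 33
  New max = max(9, 33) = 33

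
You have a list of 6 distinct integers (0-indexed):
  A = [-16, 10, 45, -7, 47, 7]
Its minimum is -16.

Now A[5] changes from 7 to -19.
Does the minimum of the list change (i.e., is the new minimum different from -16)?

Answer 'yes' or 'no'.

Answer: yes

Derivation:
Old min = -16
Change: A[5] 7 -> -19
Changed element was NOT the min; min changes only if -19 < -16.
New min = -19; changed? yes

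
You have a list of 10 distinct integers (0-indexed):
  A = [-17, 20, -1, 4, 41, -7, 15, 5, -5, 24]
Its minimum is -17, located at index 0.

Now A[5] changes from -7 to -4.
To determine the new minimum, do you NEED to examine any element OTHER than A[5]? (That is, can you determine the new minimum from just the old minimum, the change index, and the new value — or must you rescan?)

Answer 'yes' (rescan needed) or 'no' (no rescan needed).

Answer: no

Derivation:
Old min = -17 at index 0
Change at index 5: -7 -> -4
Index 5 was NOT the min. New min = min(-17, -4). No rescan of other elements needed.
Needs rescan: no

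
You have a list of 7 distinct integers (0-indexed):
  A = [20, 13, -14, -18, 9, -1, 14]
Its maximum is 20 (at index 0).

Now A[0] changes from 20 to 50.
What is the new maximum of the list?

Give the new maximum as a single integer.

Answer: 50

Derivation:
Old max = 20 (at index 0)
Change: A[0] 20 -> 50
Changed element WAS the max -> may need rescan.
  Max of remaining elements: 14
  New max = max(50, 14) = 50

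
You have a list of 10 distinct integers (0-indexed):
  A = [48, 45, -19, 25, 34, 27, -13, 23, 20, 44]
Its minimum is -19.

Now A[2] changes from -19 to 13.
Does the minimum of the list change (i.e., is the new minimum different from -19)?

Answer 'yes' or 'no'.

Old min = -19
Change: A[2] -19 -> 13
Changed element was the min; new min must be rechecked.
New min = -13; changed? yes

Answer: yes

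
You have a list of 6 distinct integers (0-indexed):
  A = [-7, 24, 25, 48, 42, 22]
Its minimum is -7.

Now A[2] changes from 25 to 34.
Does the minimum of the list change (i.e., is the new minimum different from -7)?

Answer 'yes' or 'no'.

Old min = -7
Change: A[2] 25 -> 34
Changed element was NOT the min; min changes only if 34 < -7.
New min = -7; changed? no

Answer: no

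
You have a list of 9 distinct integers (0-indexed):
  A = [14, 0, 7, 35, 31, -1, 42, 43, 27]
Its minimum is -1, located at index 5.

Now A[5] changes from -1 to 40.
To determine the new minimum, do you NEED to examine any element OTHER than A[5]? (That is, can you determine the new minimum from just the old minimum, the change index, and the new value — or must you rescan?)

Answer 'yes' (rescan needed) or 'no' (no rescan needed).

Old min = -1 at index 5
Change at index 5: -1 -> 40
Index 5 WAS the min and new value 40 > old min -1. Must rescan other elements to find the new min.
Needs rescan: yes

Answer: yes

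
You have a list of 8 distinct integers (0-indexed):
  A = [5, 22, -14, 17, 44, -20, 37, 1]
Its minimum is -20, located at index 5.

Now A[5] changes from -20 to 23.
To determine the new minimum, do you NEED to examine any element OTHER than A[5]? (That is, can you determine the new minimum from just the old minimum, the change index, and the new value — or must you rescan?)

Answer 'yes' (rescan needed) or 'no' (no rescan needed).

Answer: yes

Derivation:
Old min = -20 at index 5
Change at index 5: -20 -> 23
Index 5 WAS the min and new value 23 > old min -20. Must rescan other elements to find the new min.
Needs rescan: yes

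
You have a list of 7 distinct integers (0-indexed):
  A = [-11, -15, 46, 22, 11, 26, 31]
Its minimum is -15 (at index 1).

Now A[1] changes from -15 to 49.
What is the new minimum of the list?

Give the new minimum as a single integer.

Old min = -15 (at index 1)
Change: A[1] -15 -> 49
Changed element WAS the min. Need to check: is 49 still <= all others?
  Min of remaining elements: -11
  New min = min(49, -11) = -11

Answer: -11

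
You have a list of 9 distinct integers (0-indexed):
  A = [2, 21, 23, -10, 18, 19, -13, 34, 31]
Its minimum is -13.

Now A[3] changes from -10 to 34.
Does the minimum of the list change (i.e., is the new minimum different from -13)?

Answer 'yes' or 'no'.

Old min = -13
Change: A[3] -10 -> 34
Changed element was NOT the min; min changes only if 34 < -13.
New min = -13; changed? no

Answer: no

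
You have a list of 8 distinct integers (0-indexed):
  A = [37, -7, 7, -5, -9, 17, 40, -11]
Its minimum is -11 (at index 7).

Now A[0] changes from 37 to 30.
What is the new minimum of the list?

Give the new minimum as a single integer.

Answer: -11

Derivation:
Old min = -11 (at index 7)
Change: A[0] 37 -> 30
Changed element was NOT the old min.
  New min = min(old_min, new_val) = min(-11, 30) = -11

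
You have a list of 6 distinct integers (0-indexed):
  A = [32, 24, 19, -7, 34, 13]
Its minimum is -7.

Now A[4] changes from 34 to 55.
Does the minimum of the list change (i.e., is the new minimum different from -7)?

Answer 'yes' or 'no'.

Answer: no

Derivation:
Old min = -7
Change: A[4] 34 -> 55
Changed element was NOT the min; min changes only if 55 < -7.
New min = -7; changed? no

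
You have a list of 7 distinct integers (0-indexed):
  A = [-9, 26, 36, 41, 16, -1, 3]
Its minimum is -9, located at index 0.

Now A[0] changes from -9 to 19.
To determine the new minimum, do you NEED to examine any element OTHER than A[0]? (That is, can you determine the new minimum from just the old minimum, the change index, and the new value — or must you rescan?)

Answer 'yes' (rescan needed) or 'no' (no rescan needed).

Old min = -9 at index 0
Change at index 0: -9 -> 19
Index 0 WAS the min and new value 19 > old min -9. Must rescan other elements to find the new min.
Needs rescan: yes

Answer: yes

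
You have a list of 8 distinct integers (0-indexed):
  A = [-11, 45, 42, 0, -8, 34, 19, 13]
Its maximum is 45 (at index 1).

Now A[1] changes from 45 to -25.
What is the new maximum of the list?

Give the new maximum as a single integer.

Answer: 42

Derivation:
Old max = 45 (at index 1)
Change: A[1] 45 -> -25
Changed element WAS the max -> may need rescan.
  Max of remaining elements: 42
  New max = max(-25, 42) = 42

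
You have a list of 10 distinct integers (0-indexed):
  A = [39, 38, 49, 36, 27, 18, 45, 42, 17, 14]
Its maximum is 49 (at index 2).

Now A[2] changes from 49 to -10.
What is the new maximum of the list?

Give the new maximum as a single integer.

Answer: 45

Derivation:
Old max = 49 (at index 2)
Change: A[2] 49 -> -10
Changed element WAS the max -> may need rescan.
  Max of remaining elements: 45
  New max = max(-10, 45) = 45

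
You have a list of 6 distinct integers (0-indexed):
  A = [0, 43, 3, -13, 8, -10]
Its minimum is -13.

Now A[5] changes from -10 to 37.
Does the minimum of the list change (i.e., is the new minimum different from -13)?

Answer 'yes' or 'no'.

Old min = -13
Change: A[5] -10 -> 37
Changed element was NOT the min; min changes only if 37 < -13.
New min = -13; changed? no

Answer: no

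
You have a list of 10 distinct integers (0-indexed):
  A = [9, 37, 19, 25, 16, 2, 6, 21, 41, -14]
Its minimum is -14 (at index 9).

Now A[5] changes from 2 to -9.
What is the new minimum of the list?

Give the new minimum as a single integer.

Old min = -14 (at index 9)
Change: A[5] 2 -> -9
Changed element was NOT the old min.
  New min = min(old_min, new_val) = min(-14, -9) = -14

Answer: -14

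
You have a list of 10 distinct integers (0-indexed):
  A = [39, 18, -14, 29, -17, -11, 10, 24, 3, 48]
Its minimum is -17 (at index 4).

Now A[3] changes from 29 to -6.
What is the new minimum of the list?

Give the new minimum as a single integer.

Answer: -17

Derivation:
Old min = -17 (at index 4)
Change: A[3] 29 -> -6
Changed element was NOT the old min.
  New min = min(old_min, new_val) = min(-17, -6) = -17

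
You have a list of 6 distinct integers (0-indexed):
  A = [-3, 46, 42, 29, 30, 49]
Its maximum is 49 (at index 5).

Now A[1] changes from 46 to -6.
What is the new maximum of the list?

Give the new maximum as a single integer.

Old max = 49 (at index 5)
Change: A[1] 46 -> -6
Changed element was NOT the old max.
  New max = max(old_max, new_val) = max(49, -6) = 49

Answer: 49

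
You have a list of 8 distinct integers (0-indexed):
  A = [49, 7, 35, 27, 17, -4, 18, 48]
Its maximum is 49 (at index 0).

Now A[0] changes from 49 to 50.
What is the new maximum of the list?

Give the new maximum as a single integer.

Old max = 49 (at index 0)
Change: A[0] 49 -> 50
Changed element WAS the max -> may need rescan.
  Max of remaining elements: 48
  New max = max(50, 48) = 50

Answer: 50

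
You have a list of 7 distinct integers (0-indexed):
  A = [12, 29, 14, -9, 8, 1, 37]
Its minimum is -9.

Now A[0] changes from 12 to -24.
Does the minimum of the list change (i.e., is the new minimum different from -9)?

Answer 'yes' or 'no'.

Old min = -9
Change: A[0] 12 -> -24
Changed element was NOT the min; min changes only if -24 < -9.
New min = -24; changed? yes

Answer: yes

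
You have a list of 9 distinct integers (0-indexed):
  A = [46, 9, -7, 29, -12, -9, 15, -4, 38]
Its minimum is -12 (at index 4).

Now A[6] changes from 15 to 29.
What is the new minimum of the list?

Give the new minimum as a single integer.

Answer: -12

Derivation:
Old min = -12 (at index 4)
Change: A[6] 15 -> 29
Changed element was NOT the old min.
  New min = min(old_min, new_val) = min(-12, 29) = -12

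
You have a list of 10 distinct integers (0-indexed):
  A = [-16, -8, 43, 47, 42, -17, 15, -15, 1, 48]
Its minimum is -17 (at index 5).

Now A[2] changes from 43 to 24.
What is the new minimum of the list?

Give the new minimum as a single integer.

Old min = -17 (at index 5)
Change: A[2] 43 -> 24
Changed element was NOT the old min.
  New min = min(old_min, new_val) = min(-17, 24) = -17

Answer: -17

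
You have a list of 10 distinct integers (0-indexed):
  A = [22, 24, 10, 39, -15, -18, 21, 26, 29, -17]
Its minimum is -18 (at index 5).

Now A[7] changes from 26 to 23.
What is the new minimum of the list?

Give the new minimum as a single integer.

Old min = -18 (at index 5)
Change: A[7] 26 -> 23
Changed element was NOT the old min.
  New min = min(old_min, new_val) = min(-18, 23) = -18

Answer: -18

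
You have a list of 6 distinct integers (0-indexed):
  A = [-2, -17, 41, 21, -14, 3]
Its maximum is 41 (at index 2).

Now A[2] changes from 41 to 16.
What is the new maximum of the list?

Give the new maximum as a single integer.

Answer: 21

Derivation:
Old max = 41 (at index 2)
Change: A[2] 41 -> 16
Changed element WAS the max -> may need rescan.
  Max of remaining elements: 21
  New max = max(16, 21) = 21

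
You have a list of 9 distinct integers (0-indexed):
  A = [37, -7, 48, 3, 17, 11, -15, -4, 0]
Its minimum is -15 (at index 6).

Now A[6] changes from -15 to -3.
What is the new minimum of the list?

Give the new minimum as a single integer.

Answer: -7

Derivation:
Old min = -15 (at index 6)
Change: A[6] -15 -> -3
Changed element WAS the min. Need to check: is -3 still <= all others?
  Min of remaining elements: -7
  New min = min(-3, -7) = -7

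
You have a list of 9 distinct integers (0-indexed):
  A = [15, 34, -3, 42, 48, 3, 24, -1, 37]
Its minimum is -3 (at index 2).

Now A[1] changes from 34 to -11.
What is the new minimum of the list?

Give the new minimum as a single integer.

Old min = -3 (at index 2)
Change: A[1] 34 -> -11
Changed element was NOT the old min.
  New min = min(old_min, new_val) = min(-3, -11) = -11

Answer: -11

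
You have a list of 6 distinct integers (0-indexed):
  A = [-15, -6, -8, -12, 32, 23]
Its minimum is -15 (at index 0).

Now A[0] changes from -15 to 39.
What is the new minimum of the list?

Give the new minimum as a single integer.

Old min = -15 (at index 0)
Change: A[0] -15 -> 39
Changed element WAS the min. Need to check: is 39 still <= all others?
  Min of remaining elements: -12
  New min = min(39, -12) = -12

Answer: -12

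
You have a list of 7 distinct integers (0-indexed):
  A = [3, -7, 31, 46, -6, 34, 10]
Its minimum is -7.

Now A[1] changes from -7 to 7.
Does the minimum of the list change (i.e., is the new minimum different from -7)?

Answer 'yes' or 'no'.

Answer: yes

Derivation:
Old min = -7
Change: A[1] -7 -> 7
Changed element was the min; new min must be rechecked.
New min = -6; changed? yes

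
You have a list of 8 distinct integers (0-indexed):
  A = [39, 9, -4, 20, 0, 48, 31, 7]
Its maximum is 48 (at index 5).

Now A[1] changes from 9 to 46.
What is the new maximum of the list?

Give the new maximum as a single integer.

Answer: 48

Derivation:
Old max = 48 (at index 5)
Change: A[1] 9 -> 46
Changed element was NOT the old max.
  New max = max(old_max, new_val) = max(48, 46) = 48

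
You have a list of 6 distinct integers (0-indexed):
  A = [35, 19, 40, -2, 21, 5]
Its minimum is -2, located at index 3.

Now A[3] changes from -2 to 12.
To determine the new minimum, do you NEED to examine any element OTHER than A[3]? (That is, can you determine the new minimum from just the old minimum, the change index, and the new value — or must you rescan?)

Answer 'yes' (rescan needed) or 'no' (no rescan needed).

Answer: yes

Derivation:
Old min = -2 at index 3
Change at index 3: -2 -> 12
Index 3 WAS the min and new value 12 > old min -2. Must rescan other elements to find the new min.
Needs rescan: yes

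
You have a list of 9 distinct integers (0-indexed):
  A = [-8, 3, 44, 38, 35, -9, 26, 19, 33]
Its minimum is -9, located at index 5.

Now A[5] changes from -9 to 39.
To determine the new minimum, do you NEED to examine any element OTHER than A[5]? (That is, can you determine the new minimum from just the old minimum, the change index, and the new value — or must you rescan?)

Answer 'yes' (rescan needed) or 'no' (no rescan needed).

Old min = -9 at index 5
Change at index 5: -9 -> 39
Index 5 WAS the min and new value 39 > old min -9. Must rescan other elements to find the new min.
Needs rescan: yes

Answer: yes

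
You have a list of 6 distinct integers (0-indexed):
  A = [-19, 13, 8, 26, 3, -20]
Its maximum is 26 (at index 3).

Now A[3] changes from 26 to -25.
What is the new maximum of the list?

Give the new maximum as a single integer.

Old max = 26 (at index 3)
Change: A[3] 26 -> -25
Changed element WAS the max -> may need rescan.
  Max of remaining elements: 13
  New max = max(-25, 13) = 13

Answer: 13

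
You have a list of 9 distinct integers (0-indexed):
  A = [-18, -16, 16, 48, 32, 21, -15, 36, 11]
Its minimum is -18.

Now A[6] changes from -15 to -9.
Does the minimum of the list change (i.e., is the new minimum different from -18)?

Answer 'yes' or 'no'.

Old min = -18
Change: A[6] -15 -> -9
Changed element was NOT the min; min changes only if -9 < -18.
New min = -18; changed? no

Answer: no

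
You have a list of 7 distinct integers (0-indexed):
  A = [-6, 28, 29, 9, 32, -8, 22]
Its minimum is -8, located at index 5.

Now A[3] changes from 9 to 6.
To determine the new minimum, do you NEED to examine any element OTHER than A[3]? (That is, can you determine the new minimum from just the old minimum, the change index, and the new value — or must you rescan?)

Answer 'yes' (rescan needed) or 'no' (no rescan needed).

Old min = -8 at index 5
Change at index 3: 9 -> 6
Index 3 was NOT the min. New min = min(-8, 6). No rescan of other elements needed.
Needs rescan: no

Answer: no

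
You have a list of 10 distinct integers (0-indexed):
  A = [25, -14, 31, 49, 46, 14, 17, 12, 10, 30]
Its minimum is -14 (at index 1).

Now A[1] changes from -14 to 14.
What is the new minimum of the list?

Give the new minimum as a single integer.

Old min = -14 (at index 1)
Change: A[1] -14 -> 14
Changed element WAS the min. Need to check: is 14 still <= all others?
  Min of remaining elements: 10
  New min = min(14, 10) = 10

Answer: 10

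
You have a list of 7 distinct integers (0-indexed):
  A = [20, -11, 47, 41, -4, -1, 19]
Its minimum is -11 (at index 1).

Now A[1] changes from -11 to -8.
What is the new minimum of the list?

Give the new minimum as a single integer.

Answer: -8

Derivation:
Old min = -11 (at index 1)
Change: A[1] -11 -> -8
Changed element WAS the min. Need to check: is -8 still <= all others?
  Min of remaining elements: -4
  New min = min(-8, -4) = -8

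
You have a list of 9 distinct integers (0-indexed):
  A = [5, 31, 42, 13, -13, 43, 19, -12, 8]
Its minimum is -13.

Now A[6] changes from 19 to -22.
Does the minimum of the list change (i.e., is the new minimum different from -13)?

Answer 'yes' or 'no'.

Answer: yes

Derivation:
Old min = -13
Change: A[6] 19 -> -22
Changed element was NOT the min; min changes only if -22 < -13.
New min = -22; changed? yes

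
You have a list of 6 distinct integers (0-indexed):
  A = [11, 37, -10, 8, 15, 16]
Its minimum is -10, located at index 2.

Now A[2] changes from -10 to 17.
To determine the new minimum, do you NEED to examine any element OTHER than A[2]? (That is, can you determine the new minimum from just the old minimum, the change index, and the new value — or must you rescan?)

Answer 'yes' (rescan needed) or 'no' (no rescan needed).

Old min = -10 at index 2
Change at index 2: -10 -> 17
Index 2 WAS the min and new value 17 > old min -10. Must rescan other elements to find the new min.
Needs rescan: yes

Answer: yes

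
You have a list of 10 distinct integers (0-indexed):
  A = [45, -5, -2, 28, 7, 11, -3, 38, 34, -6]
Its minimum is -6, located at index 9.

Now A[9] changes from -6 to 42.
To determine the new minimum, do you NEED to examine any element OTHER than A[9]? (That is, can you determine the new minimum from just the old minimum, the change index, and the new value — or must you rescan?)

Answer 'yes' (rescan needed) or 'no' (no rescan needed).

Old min = -6 at index 9
Change at index 9: -6 -> 42
Index 9 WAS the min and new value 42 > old min -6. Must rescan other elements to find the new min.
Needs rescan: yes

Answer: yes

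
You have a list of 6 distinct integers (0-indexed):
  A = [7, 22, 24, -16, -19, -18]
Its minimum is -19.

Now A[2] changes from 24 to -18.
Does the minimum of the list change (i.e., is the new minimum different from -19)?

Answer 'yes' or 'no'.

Answer: no

Derivation:
Old min = -19
Change: A[2] 24 -> -18
Changed element was NOT the min; min changes only if -18 < -19.
New min = -19; changed? no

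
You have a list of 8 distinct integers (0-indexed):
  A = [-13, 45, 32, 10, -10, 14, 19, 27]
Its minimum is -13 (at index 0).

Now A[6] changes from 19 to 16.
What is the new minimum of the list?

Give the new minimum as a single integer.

Answer: -13

Derivation:
Old min = -13 (at index 0)
Change: A[6] 19 -> 16
Changed element was NOT the old min.
  New min = min(old_min, new_val) = min(-13, 16) = -13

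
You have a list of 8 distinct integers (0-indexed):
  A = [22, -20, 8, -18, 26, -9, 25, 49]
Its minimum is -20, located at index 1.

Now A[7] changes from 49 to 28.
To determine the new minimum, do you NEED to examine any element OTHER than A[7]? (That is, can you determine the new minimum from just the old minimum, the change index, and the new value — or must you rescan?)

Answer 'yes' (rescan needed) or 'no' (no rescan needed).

Old min = -20 at index 1
Change at index 7: 49 -> 28
Index 7 was NOT the min. New min = min(-20, 28). No rescan of other elements needed.
Needs rescan: no

Answer: no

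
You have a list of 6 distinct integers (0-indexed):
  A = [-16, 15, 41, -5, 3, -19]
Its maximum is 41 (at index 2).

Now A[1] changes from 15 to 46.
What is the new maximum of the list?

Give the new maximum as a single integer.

Answer: 46

Derivation:
Old max = 41 (at index 2)
Change: A[1] 15 -> 46
Changed element was NOT the old max.
  New max = max(old_max, new_val) = max(41, 46) = 46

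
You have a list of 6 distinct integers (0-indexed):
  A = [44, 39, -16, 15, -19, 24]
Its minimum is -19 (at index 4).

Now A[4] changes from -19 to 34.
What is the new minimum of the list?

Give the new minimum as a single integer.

Old min = -19 (at index 4)
Change: A[4] -19 -> 34
Changed element WAS the min. Need to check: is 34 still <= all others?
  Min of remaining elements: -16
  New min = min(34, -16) = -16

Answer: -16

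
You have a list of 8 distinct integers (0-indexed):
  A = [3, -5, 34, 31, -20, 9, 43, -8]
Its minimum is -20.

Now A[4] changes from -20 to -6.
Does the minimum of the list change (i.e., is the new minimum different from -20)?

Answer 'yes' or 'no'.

Old min = -20
Change: A[4] -20 -> -6
Changed element was the min; new min must be rechecked.
New min = -8; changed? yes

Answer: yes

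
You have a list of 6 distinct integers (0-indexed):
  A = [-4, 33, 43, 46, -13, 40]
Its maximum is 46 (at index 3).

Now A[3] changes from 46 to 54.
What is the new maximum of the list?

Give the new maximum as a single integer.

Answer: 54

Derivation:
Old max = 46 (at index 3)
Change: A[3] 46 -> 54
Changed element WAS the max -> may need rescan.
  Max of remaining elements: 43
  New max = max(54, 43) = 54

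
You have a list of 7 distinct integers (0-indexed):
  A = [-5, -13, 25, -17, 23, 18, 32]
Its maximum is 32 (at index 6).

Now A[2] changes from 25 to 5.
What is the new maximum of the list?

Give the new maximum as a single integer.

Old max = 32 (at index 6)
Change: A[2] 25 -> 5
Changed element was NOT the old max.
  New max = max(old_max, new_val) = max(32, 5) = 32

Answer: 32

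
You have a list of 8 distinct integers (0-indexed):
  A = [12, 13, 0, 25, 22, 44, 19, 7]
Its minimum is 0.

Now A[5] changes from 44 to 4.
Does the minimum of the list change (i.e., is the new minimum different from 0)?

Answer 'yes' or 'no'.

Old min = 0
Change: A[5] 44 -> 4
Changed element was NOT the min; min changes only if 4 < 0.
New min = 0; changed? no

Answer: no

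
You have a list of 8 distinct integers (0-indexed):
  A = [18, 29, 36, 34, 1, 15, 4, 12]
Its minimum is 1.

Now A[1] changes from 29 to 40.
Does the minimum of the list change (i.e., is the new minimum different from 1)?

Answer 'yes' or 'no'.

Old min = 1
Change: A[1] 29 -> 40
Changed element was NOT the min; min changes only if 40 < 1.
New min = 1; changed? no

Answer: no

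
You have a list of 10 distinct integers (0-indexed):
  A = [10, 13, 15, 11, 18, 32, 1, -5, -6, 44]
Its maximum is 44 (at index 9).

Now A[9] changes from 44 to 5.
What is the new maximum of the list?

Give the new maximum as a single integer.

Old max = 44 (at index 9)
Change: A[9] 44 -> 5
Changed element WAS the max -> may need rescan.
  Max of remaining elements: 32
  New max = max(5, 32) = 32

Answer: 32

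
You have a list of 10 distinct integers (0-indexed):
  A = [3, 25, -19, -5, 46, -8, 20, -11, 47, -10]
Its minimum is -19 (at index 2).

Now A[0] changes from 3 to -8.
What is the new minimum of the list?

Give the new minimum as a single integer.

Old min = -19 (at index 2)
Change: A[0] 3 -> -8
Changed element was NOT the old min.
  New min = min(old_min, new_val) = min(-19, -8) = -19

Answer: -19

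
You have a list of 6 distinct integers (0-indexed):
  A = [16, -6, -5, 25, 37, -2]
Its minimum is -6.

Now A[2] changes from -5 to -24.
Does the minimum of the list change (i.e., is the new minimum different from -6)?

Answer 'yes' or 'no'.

Old min = -6
Change: A[2] -5 -> -24
Changed element was NOT the min; min changes only if -24 < -6.
New min = -24; changed? yes

Answer: yes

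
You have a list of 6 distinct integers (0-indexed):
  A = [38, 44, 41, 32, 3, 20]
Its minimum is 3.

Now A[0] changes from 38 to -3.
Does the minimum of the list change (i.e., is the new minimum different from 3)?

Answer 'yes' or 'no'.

Old min = 3
Change: A[0] 38 -> -3
Changed element was NOT the min; min changes only if -3 < 3.
New min = -3; changed? yes

Answer: yes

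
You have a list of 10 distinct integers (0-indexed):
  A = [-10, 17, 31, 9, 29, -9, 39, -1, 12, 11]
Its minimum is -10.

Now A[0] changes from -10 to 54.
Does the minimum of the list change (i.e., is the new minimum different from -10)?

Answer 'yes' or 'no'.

Answer: yes

Derivation:
Old min = -10
Change: A[0] -10 -> 54
Changed element was the min; new min must be rechecked.
New min = -9; changed? yes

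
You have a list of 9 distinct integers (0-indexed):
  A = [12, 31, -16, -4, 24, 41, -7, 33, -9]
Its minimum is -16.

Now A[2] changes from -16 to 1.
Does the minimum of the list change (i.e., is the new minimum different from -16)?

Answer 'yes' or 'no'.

Answer: yes

Derivation:
Old min = -16
Change: A[2] -16 -> 1
Changed element was the min; new min must be rechecked.
New min = -9; changed? yes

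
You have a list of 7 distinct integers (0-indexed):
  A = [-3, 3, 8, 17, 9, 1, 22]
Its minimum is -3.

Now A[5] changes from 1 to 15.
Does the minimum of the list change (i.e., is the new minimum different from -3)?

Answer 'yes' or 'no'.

Answer: no

Derivation:
Old min = -3
Change: A[5] 1 -> 15
Changed element was NOT the min; min changes only if 15 < -3.
New min = -3; changed? no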